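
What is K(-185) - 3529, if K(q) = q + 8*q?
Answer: -5194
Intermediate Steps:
K(q) = 9*q
K(-185) - 3529 = 9*(-185) - 3529 = -1665 - 3529 = -5194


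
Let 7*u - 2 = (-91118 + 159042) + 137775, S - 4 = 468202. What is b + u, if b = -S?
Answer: -3071741/7 ≈ -4.3882e+5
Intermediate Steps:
S = 468206 (S = 4 + 468202 = 468206)
u = 205701/7 (u = 2/7 + ((-91118 + 159042) + 137775)/7 = 2/7 + (67924 + 137775)/7 = 2/7 + (⅐)*205699 = 2/7 + 205699/7 = 205701/7 ≈ 29386.)
b = -468206 (b = -1*468206 = -468206)
b + u = -468206 + 205701/7 = -3071741/7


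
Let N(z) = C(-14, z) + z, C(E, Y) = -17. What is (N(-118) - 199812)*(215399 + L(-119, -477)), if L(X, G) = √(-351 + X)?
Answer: -43068383853 - 199947*I*√470 ≈ -4.3068e+10 - 4.3347e+6*I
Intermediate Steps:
N(z) = -17 + z
(N(-118) - 199812)*(215399 + L(-119, -477)) = ((-17 - 118) - 199812)*(215399 + √(-351 - 119)) = (-135 - 199812)*(215399 + √(-470)) = -199947*(215399 + I*√470) = -43068383853 - 199947*I*√470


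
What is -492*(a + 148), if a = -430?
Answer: 138744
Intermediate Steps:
-492*(a + 148) = -492*(-430 + 148) = -492*(-282) = 138744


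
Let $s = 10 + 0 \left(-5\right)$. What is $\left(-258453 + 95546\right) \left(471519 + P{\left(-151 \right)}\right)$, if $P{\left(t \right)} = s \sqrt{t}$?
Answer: $-76813745733 - 1629070 i \sqrt{151} \approx -7.6814 \cdot 10^{10} - 2.0018 \cdot 10^{7} i$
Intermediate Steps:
$s = 10$ ($s = 10 + 0 = 10$)
$P{\left(t \right)} = 10 \sqrt{t}$
$\left(-258453 + 95546\right) \left(471519 + P{\left(-151 \right)}\right) = \left(-258453 + 95546\right) \left(471519 + 10 \sqrt{-151}\right) = - 162907 \left(471519 + 10 i \sqrt{151}\right) = -76813745733 - 1629070 i \sqrt{151}$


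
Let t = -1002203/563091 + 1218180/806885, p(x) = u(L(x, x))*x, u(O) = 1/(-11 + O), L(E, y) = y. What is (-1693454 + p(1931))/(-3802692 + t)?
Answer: 98485738066104998981/221152258802184383360 ≈ 0.44533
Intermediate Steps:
p(x) = x/(-11 + x)
t = -24543274655/90869936307 (t = -1002203*1/563091 + 1218180*(1/806885) = -1002203/563091 + 243636/161377 = -24543274655/90869936307 ≈ -0.27009)
(-1693454 + p(1931))/(-3802692 + t) = (-1693454 + 1931/(-11 + 1931))/(-3802692 - 24543274655/90869936307) = (-1693454 + 1931/1920)/(-345550404378413099/90869936307) = (-1693454 + 1931*(1/1920))*(-90869936307/345550404378413099) = (-1693454 + 1931/1920)*(-90869936307/345550404378413099) = -3251429749/1920*(-90869936307/345550404378413099) = 98485738066104998981/221152258802184383360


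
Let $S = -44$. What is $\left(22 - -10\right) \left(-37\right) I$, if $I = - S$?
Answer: $-52096$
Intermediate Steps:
$I = 44$ ($I = \left(-1\right) \left(-44\right) = 44$)
$\left(22 - -10\right) \left(-37\right) I = \left(22 - -10\right) \left(-37\right) 44 = \left(22 + 10\right) \left(-37\right) 44 = 32 \left(-37\right) 44 = \left(-1184\right) 44 = -52096$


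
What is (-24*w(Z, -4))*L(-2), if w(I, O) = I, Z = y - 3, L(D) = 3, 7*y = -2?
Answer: 1656/7 ≈ 236.57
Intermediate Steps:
y = -2/7 (y = (⅐)*(-2) = -2/7 ≈ -0.28571)
Z = -23/7 (Z = -2/7 - 3 = -23/7 ≈ -3.2857)
(-24*w(Z, -4))*L(-2) = -24*(-23/7)*3 = (552/7)*3 = 1656/7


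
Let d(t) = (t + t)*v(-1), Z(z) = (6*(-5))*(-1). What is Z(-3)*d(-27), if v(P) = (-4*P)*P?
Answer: 6480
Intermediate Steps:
Z(z) = 30 (Z(z) = -30*(-1) = 30)
v(P) = -4*P²
d(t) = -8*t (d(t) = (t + t)*(-4*(-1)²) = (2*t)*(-4*1) = (2*t)*(-4) = -8*t)
Z(-3)*d(-27) = 30*(-8*(-27)) = 30*216 = 6480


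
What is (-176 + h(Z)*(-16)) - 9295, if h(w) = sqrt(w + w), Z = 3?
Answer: -9471 - 16*sqrt(6) ≈ -9510.2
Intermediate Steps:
h(w) = sqrt(2)*sqrt(w) (h(w) = sqrt(2*w) = sqrt(2)*sqrt(w))
(-176 + h(Z)*(-16)) - 9295 = (-176 + (sqrt(2)*sqrt(3))*(-16)) - 9295 = (-176 + sqrt(6)*(-16)) - 9295 = (-176 - 16*sqrt(6)) - 9295 = -9471 - 16*sqrt(6)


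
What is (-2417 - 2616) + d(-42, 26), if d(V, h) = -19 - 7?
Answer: -5059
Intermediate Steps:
d(V, h) = -26
(-2417 - 2616) + d(-42, 26) = (-2417 - 2616) - 26 = -5033 - 26 = -5059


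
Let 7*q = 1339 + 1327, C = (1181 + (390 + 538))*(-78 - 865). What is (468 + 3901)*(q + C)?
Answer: -60811425067/7 ≈ -8.6874e+9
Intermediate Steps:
C = -1988787 (C = (1181 + 928)*(-943) = 2109*(-943) = -1988787)
q = 2666/7 (q = (1339 + 1327)/7 = (⅐)*2666 = 2666/7 ≈ 380.86)
(468 + 3901)*(q + C) = (468 + 3901)*(2666/7 - 1988787) = 4369*(-13918843/7) = -60811425067/7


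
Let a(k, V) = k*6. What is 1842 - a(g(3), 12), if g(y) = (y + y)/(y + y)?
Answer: 1836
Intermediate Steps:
g(y) = 1 (g(y) = (2*y)/((2*y)) = (2*y)*(1/(2*y)) = 1)
a(k, V) = 6*k
1842 - a(g(3), 12) = 1842 - 6 = 1836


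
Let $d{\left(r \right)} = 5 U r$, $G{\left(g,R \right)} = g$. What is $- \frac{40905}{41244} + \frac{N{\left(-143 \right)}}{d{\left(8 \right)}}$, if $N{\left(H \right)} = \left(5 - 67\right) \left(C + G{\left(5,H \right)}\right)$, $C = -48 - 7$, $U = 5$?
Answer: $\frac{199459}{13748} \approx 14.508$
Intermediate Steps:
$d{\left(r \right)} = 25 r$ ($d{\left(r \right)} = 5 \cdot 5 r = 25 r$)
$C = -55$ ($C = -48 - 7 = -55$)
$N{\left(H \right)} = 3100$ ($N{\left(H \right)} = \left(5 - 67\right) \left(-55 + 5\right) = \left(-62\right) \left(-50\right) = 3100$)
$- \frac{40905}{41244} + \frac{N{\left(-143 \right)}}{d{\left(8 \right)}} = - \frac{40905}{41244} + \frac{3100}{25 \cdot 8} = \left(-40905\right) \frac{1}{41244} + \frac{3100}{200} = - \frac{13635}{13748} + 3100 \cdot \frac{1}{200} = - \frac{13635}{13748} + \frac{31}{2} = \frac{199459}{13748}$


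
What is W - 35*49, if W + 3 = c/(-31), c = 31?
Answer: -1719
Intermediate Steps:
W = -4 (W = -3 + 31/(-31) = -3 + 31*(-1/31) = -3 - 1 = -4)
W - 35*49 = -4 - 35*49 = -4 - 1715 = -1719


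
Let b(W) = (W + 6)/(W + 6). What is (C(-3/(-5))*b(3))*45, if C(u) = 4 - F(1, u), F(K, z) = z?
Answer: 153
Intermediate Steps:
C(u) = 4 - u
b(W) = 1 (b(W) = (6 + W)/(6 + W) = 1)
(C(-3/(-5))*b(3))*45 = ((4 - (-3)/(-5))*1)*45 = ((4 - (-3)*(-1)/5)*1)*45 = ((4 - 1*⅗)*1)*45 = ((4 - ⅗)*1)*45 = ((17/5)*1)*45 = (17/5)*45 = 153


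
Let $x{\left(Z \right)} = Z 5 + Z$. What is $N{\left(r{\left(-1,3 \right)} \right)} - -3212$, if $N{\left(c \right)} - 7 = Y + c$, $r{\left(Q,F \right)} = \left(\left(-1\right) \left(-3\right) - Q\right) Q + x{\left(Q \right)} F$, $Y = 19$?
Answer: $3216$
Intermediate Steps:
$x{\left(Z \right)} = 6 Z$ ($x{\left(Z \right)} = 5 Z + Z = 6 Z$)
$r{\left(Q,F \right)} = Q \left(3 - Q\right) + 6 F Q$ ($r{\left(Q,F \right)} = \left(\left(-1\right) \left(-3\right) - Q\right) Q + 6 Q F = \left(3 - Q\right) Q + 6 F Q = Q \left(3 - Q\right) + 6 F Q$)
$N{\left(c \right)} = 26 + c$ ($N{\left(c \right)} = 7 + \left(19 + c\right) = 26 + c$)
$N{\left(r{\left(-1,3 \right)} \right)} - -3212 = \left(26 - \left(3 - -1 + 6 \cdot 3\right)\right) - -3212 = \left(26 - \left(3 + 1 + 18\right)\right) + 3212 = \left(26 - 22\right) + 3212 = 4 + 3212 = 3216$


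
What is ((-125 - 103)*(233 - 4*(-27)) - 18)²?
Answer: 6047550756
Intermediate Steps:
((-125 - 103)*(233 - 4*(-27)) - 18)² = (-228*(233 + 108) - 18)² = (-228*341 - 18)² = (-77748 - 18)² = (-77766)² = 6047550756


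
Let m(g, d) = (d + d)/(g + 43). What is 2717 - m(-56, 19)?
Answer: 35359/13 ≈ 2719.9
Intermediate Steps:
m(g, d) = 2*d/(43 + g) (m(g, d) = (2*d)/(43 + g) = 2*d/(43 + g))
2717 - m(-56, 19) = 2717 - 2*19/(43 - 56) = 2717 - 2*19/(-13) = 2717 - 2*19*(-1)/13 = 2717 - 1*(-38/13) = 2717 + 38/13 = 35359/13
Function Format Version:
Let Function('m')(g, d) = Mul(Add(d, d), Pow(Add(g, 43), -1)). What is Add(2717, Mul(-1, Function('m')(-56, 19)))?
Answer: Rational(35359, 13) ≈ 2719.9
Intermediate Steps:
Function('m')(g, d) = Mul(2, d, Pow(Add(43, g), -1)) (Function('m')(g, d) = Mul(Mul(2, d), Pow(Add(43, g), -1)) = Mul(2, d, Pow(Add(43, g), -1)))
Add(2717, Mul(-1, Function('m')(-56, 19))) = Add(2717, Mul(-1, Mul(2, 19, Pow(Add(43, -56), -1)))) = Add(2717, Mul(-1, Mul(2, 19, Pow(-13, -1)))) = Add(2717, Mul(-1, Mul(2, 19, Rational(-1, 13)))) = Add(2717, Mul(-1, Rational(-38, 13))) = Add(2717, Rational(38, 13)) = Rational(35359, 13)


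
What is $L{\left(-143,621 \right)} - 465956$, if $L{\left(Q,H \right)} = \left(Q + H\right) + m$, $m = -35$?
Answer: $-465513$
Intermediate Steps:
$L{\left(Q,H \right)} = -35 + H + Q$ ($L{\left(Q,H \right)} = \left(Q + H\right) - 35 = \left(H + Q\right) - 35 = -35 + H + Q$)
$L{\left(-143,621 \right)} - 465956 = \left(-35 + 621 - 143\right) - 465956 = 443 - 465956 = -465513$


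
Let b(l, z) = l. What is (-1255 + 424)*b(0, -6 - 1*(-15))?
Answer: 0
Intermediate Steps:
(-1255 + 424)*b(0, -6 - 1*(-15)) = (-1255 + 424)*0 = -831*0 = 0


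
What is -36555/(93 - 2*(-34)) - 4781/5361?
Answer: -196741096/863121 ≈ -227.94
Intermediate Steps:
-36555/(93 - 2*(-34)) - 4781/5361 = -36555/(93 + 68) - 4781*1/5361 = -36555/161 - 4781/5361 = -196741096/863121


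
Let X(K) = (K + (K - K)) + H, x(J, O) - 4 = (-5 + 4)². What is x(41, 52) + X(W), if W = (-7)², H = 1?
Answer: 55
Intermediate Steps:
x(J, O) = 5 (x(J, O) = 4 + (-5 + 4)² = 4 + (-1)² = 4 + 1 = 5)
W = 49
X(K) = 1 + K (X(K) = (K + (K - K)) + 1 = (K + 0) + 1 = K + 1 = 1 + K)
x(41, 52) + X(W) = 5 + (1 + 49) = 5 + 50 = 55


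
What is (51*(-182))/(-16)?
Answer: 4641/8 ≈ 580.13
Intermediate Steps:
(51*(-182))/(-16) = -9282*(-1/16) = 4641/8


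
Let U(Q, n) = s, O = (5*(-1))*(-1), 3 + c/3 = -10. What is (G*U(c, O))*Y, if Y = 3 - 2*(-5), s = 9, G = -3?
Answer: -351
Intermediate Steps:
c = -39 (c = -9 + 3*(-10) = -9 - 30 = -39)
O = 5 (O = -5*(-1) = 5)
U(Q, n) = 9
Y = 13 (Y = 3 + 10 = 13)
(G*U(c, O))*Y = -3*9*13 = -27*13 = -351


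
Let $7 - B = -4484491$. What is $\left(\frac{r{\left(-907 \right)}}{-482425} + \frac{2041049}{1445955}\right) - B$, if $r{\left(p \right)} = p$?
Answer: $- \frac{625645429561942148}{139512968175} \approx -4.4845 \cdot 10^{6}$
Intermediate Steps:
$B = 4484498$ ($B = 7 - -4484491 = 7 + 4484491 = 4484498$)
$\left(\frac{r{\left(-907 \right)}}{-482425} + \frac{2041049}{1445955}\right) - B = \left(- \frac{907}{-482425} + \frac{2041049}{1445955}\right) - 4484498 = \left(\left(-907\right) \left(- \frac{1}{482425}\right) + 2041049 \cdot \frac{1}{1445955}\right) - 4484498 = \left(\frac{907}{482425} + \frac{2041049}{1445955}\right) - 4484498 = \frac{197192909002}{139512968175} - 4484498 = - \frac{625645429561942148}{139512968175}$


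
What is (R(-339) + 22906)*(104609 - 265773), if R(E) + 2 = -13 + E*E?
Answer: -22210333168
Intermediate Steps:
R(E) = -15 + E**2 (R(E) = -2 + (-13 + E*E) = -2 + (-13 + E**2) = -15 + E**2)
(R(-339) + 22906)*(104609 - 265773) = ((-15 + (-339)**2) + 22906)*(104609 - 265773) = ((-15 + 114921) + 22906)*(-161164) = (114906 + 22906)*(-161164) = 137812*(-161164) = -22210333168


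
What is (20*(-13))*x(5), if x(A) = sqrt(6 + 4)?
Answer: -260*sqrt(10) ≈ -822.19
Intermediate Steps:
x(A) = sqrt(10)
(20*(-13))*x(5) = (20*(-13))*sqrt(10) = -260*sqrt(10)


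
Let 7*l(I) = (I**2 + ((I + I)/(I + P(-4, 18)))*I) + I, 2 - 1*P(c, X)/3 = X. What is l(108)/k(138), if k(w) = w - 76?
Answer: 30402/1085 ≈ 28.020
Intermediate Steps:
P(c, X) = 6 - 3*X
k(w) = -76 + w
l(I) = I/7 + I**2/7 + 2*I**2/(7*(-48 + I)) (l(I) = ((I**2 + ((I + I)/(I + (6 - 3*18)))*I) + I)/7 = ((I**2 + ((2*I)/(I + (6 - 54)))*I) + I)/7 = ((I**2 + ((2*I)/(I - 48))*I) + I)/7 = ((I**2 + ((2*I)/(-48 + I))*I) + I)/7 = ((I**2 + (2*I/(-48 + I))*I) + I)/7 = ((I**2 + 2*I**2/(-48 + I)) + I)/7 = (I + I**2 + 2*I**2/(-48 + I))/7 = I/7 + I**2/7 + 2*I**2/(7*(-48 + I)))
l(108)/k(138) = ((1/7)*108*(-48 + 108**2 - 45*108)/(-48 + 108))/(-76 + 138) = ((1/7)*108*(-48 + 11664 - 4860)/60)/62 = ((1/7)*108*(1/60)*6756)*(1/62) = (60804/35)*(1/62) = 30402/1085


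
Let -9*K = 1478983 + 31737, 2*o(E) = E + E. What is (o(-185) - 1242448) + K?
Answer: -12694417/9 ≈ -1.4105e+6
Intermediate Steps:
o(E) = E (o(E) = (E + E)/2 = (2*E)/2 = E)
K = -1510720/9 (K = -(1478983 + 31737)/9 = -1/9*1510720 = -1510720/9 ≈ -1.6786e+5)
(o(-185) - 1242448) + K = (-185 - 1242448) - 1510720/9 = -1242633 - 1510720/9 = -12694417/9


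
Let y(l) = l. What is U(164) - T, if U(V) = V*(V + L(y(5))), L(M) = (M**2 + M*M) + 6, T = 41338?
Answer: -5258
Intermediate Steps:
L(M) = 6 + 2*M**2 (L(M) = (M**2 + M**2) + 6 = 2*M**2 + 6 = 6 + 2*M**2)
U(V) = V*(56 + V) (U(V) = V*(V + (6 + 2*5**2)) = V*(V + (6 + 2*25)) = V*(V + (6 + 50)) = V*(V + 56) = V*(56 + V))
U(164) - T = 164*(56 + 164) - 1*41338 = 164*220 - 41338 = 36080 - 41338 = -5258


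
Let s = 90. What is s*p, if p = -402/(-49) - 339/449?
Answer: 14749830/22001 ≈ 670.42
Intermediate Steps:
p = 163887/22001 (p = -402*(-1/49) - 339*1/449 = 402/49 - 339/449 = 163887/22001 ≈ 7.4491)
s*p = 90*(163887/22001) = 14749830/22001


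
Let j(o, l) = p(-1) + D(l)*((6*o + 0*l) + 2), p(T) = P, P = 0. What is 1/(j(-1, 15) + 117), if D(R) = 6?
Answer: 1/93 ≈ 0.010753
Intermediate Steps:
p(T) = 0
j(o, l) = 12 + 36*o (j(o, l) = 0 + 6*((6*o + 0*l) + 2) = 0 + 6*((6*o + 0) + 2) = 0 + 6*(6*o + 2) = 0 + 6*(2 + 6*o) = 0 + (12 + 36*o) = 12 + 36*o)
1/(j(-1, 15) + 117) = 1/((12 + 36*(-1)) + 117) = 1/((12 - 36) + 117) = 1/(-24 + 117) = 1/93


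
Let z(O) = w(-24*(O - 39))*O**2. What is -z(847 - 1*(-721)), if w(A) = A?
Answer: 90221666304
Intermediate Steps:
z(O) = O**2*(936 - 24*O) (z(O) = (-24*(O - 39))*O**2 = (-24*(-39 + O))*O**2 = (936 - 24*O)*O**2 = O**2*(936 - 24*O))
-z(847 - 1*(-721)) = -24*(847 - 1*(-721))**2*(39 - (847 - 1*(-721))) = -24*(847 + 721)**2*(39 - (847 + 721)) = -24*1568**2*(39 - 1*1568) = -24*2458624*(39 - 1568) = -24*2458624*(-1529) = -1*(-90221666304) = 90221666304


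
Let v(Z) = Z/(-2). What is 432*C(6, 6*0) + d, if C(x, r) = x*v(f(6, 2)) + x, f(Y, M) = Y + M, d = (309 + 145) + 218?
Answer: -7104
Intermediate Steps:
d = 672 (d = 454 + 218 = 672)
f(Y, M) = M + Y
v(Z) = -Z/2 (v(Z) = Z*(-1/2) = -Z/2)
C(x, r) = -3*x (C(x, r) = x*(-(2 + 6)/2) + x = x*(-1/2*8) + x = x*(-4) + x = -4*x + x = -3*x)
432*C(6, 6*0) + d = 432*(-3*6) + 672 = 432*(-18) + 672 = -7776 + 672 = -7104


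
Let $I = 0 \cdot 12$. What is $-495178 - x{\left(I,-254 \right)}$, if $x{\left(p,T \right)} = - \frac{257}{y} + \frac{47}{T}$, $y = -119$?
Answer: $- \frac{14967309913}{30226} \approx -4.9518 \cdot 10^{5}$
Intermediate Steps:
$I = 0$
$x{\left(p,T \right)} = \frac{257}{119} + \frac{47}{T}$ ($x{\left(p,T \right)} = - \frac{257}{-119} + \frac{47}{T} = \left(-257\right) \left(- \frac{1}{119}\right) + \frac{47}{T} = \frac{257}{119} + \frac{47}{T}$)
$-495178 - x{\left(I,-254 \right)} = -495178 - \left(\frac{257}{119} + \frac{47}{-254}\right) = -495178 - \left(\frac{257}{119} + 47 \left(- \frac{1}{254}\right)\right) = -495178 - \left(\frac{257}{119} - \frac{47}{254}\right) = -495178 - \frac{59685}{30226} = - \frac{14967309913}{30226}$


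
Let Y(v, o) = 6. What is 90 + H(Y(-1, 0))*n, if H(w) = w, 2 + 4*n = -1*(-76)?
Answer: 201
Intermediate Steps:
n = 37/2 (n = -½ + (-1*(-76))/4 = -½ + (¼)*76 = -½ + 19 = 37/2 ≈ 18.500)
90 + H(Y(-1, 0))*n = 90 + 6*(37/2) = 90 + 111 = 201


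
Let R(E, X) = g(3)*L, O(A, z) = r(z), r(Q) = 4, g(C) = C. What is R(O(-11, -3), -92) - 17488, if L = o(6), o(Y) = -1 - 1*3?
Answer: -17500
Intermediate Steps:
o(Y) = -4 (o(Y) = -1 - 3 = -4)
L = -4
O(A, z) = 4
R(E, X) = -12 (R(E, X) = 3*(-4) = -12)
R(O(-11, -3), -92) - 17488 = -12 - 17488 = -17500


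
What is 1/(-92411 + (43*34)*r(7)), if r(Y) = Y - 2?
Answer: -1/85101 ≈ -1.1751e-5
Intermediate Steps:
r(Y) = -2 + Y
1/(-92411 + (43*34)*r(7)) = 1/(-92411 + (43*34)*(-2 + 7)) = 1/(-92411 + 1462*5) = 1/(-92411 + 7310) = 1/(-85101) = -1/85101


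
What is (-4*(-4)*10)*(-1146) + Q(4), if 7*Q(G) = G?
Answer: -1283516/7 ≈ -1.8336e+5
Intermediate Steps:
Q(G) = G/7
(-4*(-4)*10)*(-1146) + Q(4) = (-4*(-4)*10)*(-1146) + (⅐)*4 = (16*10)*(-1146) + 4/7 = 160*(-1146) + 4/7 = -183360 + 4/7 = -1283516/7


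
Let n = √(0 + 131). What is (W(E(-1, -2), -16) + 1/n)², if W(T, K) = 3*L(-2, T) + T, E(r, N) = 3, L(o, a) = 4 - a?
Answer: (786 + √131)²/17161 ≈ 37.056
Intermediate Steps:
n = √131 ≈ 11.446
W(T, K) = 12 - 2*T (W(T, K) = 3*(4 - T) + T = (12 - 3*T) + T = 12 - 2*T)
(W(E(-1, -2), -16) + 1/n)² = ((12 - 2*3) + 1/(√131))² = ((12 - 6) + √131/131)² = (6 + √131/131)²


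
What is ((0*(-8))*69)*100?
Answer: 0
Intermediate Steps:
((0*(-8))*69)*100 = (0*69)*100 = 0*100 = 0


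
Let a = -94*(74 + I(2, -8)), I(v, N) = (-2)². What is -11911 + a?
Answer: -19243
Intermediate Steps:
I(v, N) = 4
a = -7332 (a = -94*(74 + 4) = -94*78 = -7332)
-11911 + a = -11911 - 7332 = -19243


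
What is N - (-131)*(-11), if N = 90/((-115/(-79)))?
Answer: -31721/23 ≈ -1379.2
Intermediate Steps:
N = 1422/23 (N = 90/((-115*(-1/79))) = 90/(115/79) = 90*(79/115) = 1422/23 ≈ 61.826)
N - (-131)*(-11) = 1422/23 - (-131)*(-11) = 1422/23 - 131*11 = 1422/23 - 1441 = -31721/23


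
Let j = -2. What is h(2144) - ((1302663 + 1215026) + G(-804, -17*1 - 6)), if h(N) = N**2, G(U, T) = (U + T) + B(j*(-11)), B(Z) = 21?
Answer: 2079853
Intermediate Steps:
G(U, T) = 21 + T + U (G(U, T) = (U + T) + 21 = (T + U) + 21 = 21 + T + U)
h(2144) - ((1302663 + 1215026) + G(-804, -17*1 - 6)) = 2144**2 - ((1302663 + 1215026) + (21 + (-17*1 - 6) - 804)) = 4596736 - (2517689 + (21 + (-17 - 6) - 804)) = 4596736 - (2517689 + (21 - 23 - 804)) = 4596736 - (2517689 - 806) = 4596736 - 1*2516883 = 4596736 - 2516883 = 2079853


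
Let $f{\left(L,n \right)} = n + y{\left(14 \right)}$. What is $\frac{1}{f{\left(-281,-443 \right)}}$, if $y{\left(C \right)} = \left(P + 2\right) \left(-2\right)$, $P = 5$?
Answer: $- \frac{1}{457} \approx -0.0021882$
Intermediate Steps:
$y{\left(C \right)} = -14$ ($y{\left(C \right)} = \left(5 + 2\right) \left(-2\right) = 7 \left(-2\right) = -14$)
$f{\left(L,n \right)} = -14 + n$ ($f{\left(L,n \right)} = n - 14 = -14 + n$)
$\frac{1}{f{\left(-281,-443 \right)}} = \frac{1}{-14 - 443} = \frac{1}{-457} = - \frac{1}{457}$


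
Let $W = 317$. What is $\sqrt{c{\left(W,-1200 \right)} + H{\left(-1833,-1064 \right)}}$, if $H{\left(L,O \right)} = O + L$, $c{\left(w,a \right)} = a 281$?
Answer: $i \sqrt{340097} \approx 583.18 i$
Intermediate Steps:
$c{\left(w,a \right)} = 281 a$
$H{\left(L,O \right)} = L + O$
$\sqrt{c{\left(W,-1200 \right)} + H{\left(-1833,-1064 \right)}} = \sqrt{281 \left(-1200\right) - 2897} = \sqrt{-337200 - 2897} = \sqrt{-340097} = i \sqrt{340097}$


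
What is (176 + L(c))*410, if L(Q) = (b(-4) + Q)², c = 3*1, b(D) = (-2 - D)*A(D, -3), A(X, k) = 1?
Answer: 82410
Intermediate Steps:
b(D) = -2 - D (b(D) = (-2 - D)*1 = -2 - D)
c = 3
L(Q) = (2 + Q)² (L(Q) = ((-2 - 1*(-4)) + Q)² = ((-2 + 4) + Q)² = (2 + Q)²)
(176 + L(c))*410 = (176 + (2 + 3)²)*410 = (176 + 5²)*410 = (176 + 25)*410 = 201*410 = 82410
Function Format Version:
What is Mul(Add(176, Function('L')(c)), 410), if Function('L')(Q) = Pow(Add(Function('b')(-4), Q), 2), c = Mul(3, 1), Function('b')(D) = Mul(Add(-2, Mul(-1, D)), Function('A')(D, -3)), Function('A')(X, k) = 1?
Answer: 82410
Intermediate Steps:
Function('b')(D) = Add(-2, Mul(-1, D)) (Function('b')(D) = Mul(Add(-2, Mul(-1, D)), 1) = Add(-2, Mul(-1, D)))
c = 3
Function('L')(Q) = Pow(Add(2, Q), 2) (Function('L')(Q) = Pow(Add(Add(-2, Mul(-1, -4)), Q), 2) = Pow(Add(Add(-2, 4), Q), 2) = Pow(Add(2, Q), 2))
Mul(Add(176, Function('L')(c)), 410) = Mul(Add(176, Pow(Add(2, 3), 2)), 410) = Mul(Add(176, Pow(5, 2)), 410) = Mul(Add(176, 25), 410) = Mul(201, 410) = 82410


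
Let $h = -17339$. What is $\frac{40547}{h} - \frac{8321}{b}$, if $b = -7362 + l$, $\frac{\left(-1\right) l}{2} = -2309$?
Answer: $\frac{4716693}{6796888} \approx 0.69395$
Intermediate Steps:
$l = 4618$ ($l = \left(-2\right) \left(-2309\right) = 4618$)
$b = -2744$ ($b = -7362 + 4618 = -2744$)
$\frac{40547}{h} - \frac{8321}{b} = \frac{40547}{-17339} - \frac{8321}{-2744} = 40547 \left(- \frac{1}{17339}\right) - - \frac{8321}{2744} = - \frac{40547}{17339} + \frac{8321}{2744} = \frac{4716693}{6796888}$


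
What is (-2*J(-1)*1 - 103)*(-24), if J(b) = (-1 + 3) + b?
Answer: 2520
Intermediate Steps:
J(b) = 2 + b
(-2*J(-1)*1 - 103)*(-24) = (-2*(2 - 1)*1 - 103)*(-24) = (-2*1*1 - 103)*(-24) = (-2*1 - 103)*(-24) = (-2 - 103)*(-24) = -105*(-24) = 2520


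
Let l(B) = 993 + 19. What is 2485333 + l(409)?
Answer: 2486345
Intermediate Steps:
l(B) = 1012
2485333 + l(409) = 2485333 + 1012 = 2486345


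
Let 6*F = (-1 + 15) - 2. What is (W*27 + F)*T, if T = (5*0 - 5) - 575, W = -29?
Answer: 452980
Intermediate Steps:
F = 2 (F = ((-1 + 15) - 2)/6 = (14 - 2)/6 = (⅙)*12 = 2)
T = -580 (T = (0 - 5) - 575 = -5 - 575 = -580)
(W*27 + F)*T = (-29*27 + 2)*(-580) = (-783 + 2)*(-580) = -781*(-580) = 452980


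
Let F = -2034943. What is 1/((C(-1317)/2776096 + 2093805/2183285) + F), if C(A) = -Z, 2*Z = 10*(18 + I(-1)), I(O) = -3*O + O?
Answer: -303050437768/616690076363659385 ≈ -4.9141e-7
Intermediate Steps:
I(O) = -2*O
Z = 100 (Z = (10*(18 - 2*(-1)))/2 = (10*(18 + 2))/2 = (10*20)/2 = (½)*200 = 100)
C(A) = -100 (C(A) = -1*100 = -100)
1/((C(-1317)/2776096 + 2093805/2183285) + F) = 1/((-100/2776096 + 2093805/2183285) - 2034943) = 1/((-100*1/2776096 + 2093805*(1/2183285)) - 2034943) = 1/((-25/694024 + 418761/436657) - 2034943) = 1/(290619267839/303050437768 - 2034943) = 1/(-616690076363659385/303050437768) = -303050437768/616690076363659385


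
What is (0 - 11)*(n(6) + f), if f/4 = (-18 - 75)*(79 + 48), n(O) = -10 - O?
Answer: 519860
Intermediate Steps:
f = -47244 (f = 4*((-18 - 75)*(79 + 48)) = 4*(-93*127) = 4*(-11811) = -47244)
(0 - 11)*(n(6) + f) = (0 - 11)*((-10 - 1*6) - 47244) = -11*((-10 - 6) - 47244) = -11*(-16 - 47244) = -11*(-47260) = 519860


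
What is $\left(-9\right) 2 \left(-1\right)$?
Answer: $18$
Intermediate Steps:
$\left(-9\right) 2 \left(-1\right) = \left(-18\right) \left(-1\right) = 18$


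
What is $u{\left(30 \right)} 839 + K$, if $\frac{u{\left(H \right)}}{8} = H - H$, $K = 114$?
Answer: $114$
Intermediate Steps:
$u{\left(H \right)} = 0$ ($u{\left(H \right)} = 8 \left(H - H\right) = 8 \cdot 0 = 0$)
$u{\left(30 \right)} 839 + K = 0 \cdot 839 + 114 = 0 + 114 = 114$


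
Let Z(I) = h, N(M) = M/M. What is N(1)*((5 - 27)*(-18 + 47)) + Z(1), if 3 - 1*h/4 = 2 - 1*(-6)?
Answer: -658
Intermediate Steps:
N(M) = 1
h = -20 (h = 12 - 4*(2 - 1*(-6)) = 12 - 4*(2 + 6) = 12 - 4*8 = 12 - 32 = -20)
Z(I) = -20
N(1)*((5 - 27)*(-18 + 47)) + Z(1) = 1*((5 - 27)*(-18 + 47)) - 20 = 1*(-22*29) - 20 = 1*(-638) - 20 = -638 - 20 = -658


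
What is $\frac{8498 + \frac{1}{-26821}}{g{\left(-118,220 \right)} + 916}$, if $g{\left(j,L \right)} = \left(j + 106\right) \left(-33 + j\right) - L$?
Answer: $\frac{227924857}{67267068} \approx 3.3884$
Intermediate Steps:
$g{\left(j,L \right)} = - L + \left(-33 + j\right) \left(106 + j\right)$ ($g{\left(j,L \right)} = \left(106 + j\right) \left(-33 + j\right) - L = \left(-33 + j\right) \left(106 + j\right) - L = - L + \left(-33 + j\right) \left(106 + j\right)$)
$\frac{8498 + \frac{1}{-26821}}{g{\left(-118,220 \right)} + 916} = \frac{8498 + \frac{1}{-26821}}{\left(-3498 + \left(-118\right)^{2} - 220 + 73 \left(-118\right)\right) + 916} = \frac{8498 - \frac{1}{26821}}{\left(-3498 + 13924 - 220 - 8614\right) + 916} = \frac{227924857}{26821 \left(1592 + 916\right)} = \frac{227924857}{26821 \cdot 2508} = \frac{227924857}{26821} \cdot \frac{1}{2508} = \frac{227924857}{67267068}$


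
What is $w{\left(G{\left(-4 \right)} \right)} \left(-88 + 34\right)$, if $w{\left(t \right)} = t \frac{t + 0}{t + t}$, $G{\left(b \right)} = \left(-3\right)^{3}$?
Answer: $729$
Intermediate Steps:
$G{\left(b \right)} = -27$
$w{\left(t \right)} = \frac{t}{2}$ ($w{\left(t \right)} = t \frac{t}{2 t} = t t \frac{1}{2 t} = t \frac{1}{2} = \frac{t}{2}$)
$w{\left(G{\left(-4 \right)} \right)} \left(-88 + 34\right) = \frac{1}{2} \left(-27\right) \left(-88 + 34\right) = \left(- \frac{27}{2}\right) \left(-54\right) = 729$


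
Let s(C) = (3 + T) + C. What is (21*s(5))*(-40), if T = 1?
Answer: -7560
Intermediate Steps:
s(C) = 4 + C (s(C) = (3 + 1) + C = 4 + C)
(21*s(5))*(-40) = (21*(4 + 5))*(-40) = (21*9)*(-40) = 189*(-40) = -7560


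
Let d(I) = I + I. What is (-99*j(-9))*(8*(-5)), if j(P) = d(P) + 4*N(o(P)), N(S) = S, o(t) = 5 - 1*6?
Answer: -87120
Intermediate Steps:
o(t) = -1 (o(t) = 5 - 6 = -1)
d(I) = 2*I
j(P) = -4 + 2*P (j(P) = 2*P + 4*(-1) = 2*P - 4 = -4 + 2*P)
(-99*j(-9))*(8*(-5)) = (-99*(-4 + 2*(-9)))*(8*(-5)) = -99*(-4 - 18)*(-40) = -99*(-22)*(-40) = 2178*(-40) = -87120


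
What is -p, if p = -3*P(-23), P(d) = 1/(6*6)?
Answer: 1/12 ≈ 0.083333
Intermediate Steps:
P(d) = 1/36
p = -1/12 (p = -3*1/36 = -1/12 ≈ -0.083333)
-p = -1*(-1/12) = 1/12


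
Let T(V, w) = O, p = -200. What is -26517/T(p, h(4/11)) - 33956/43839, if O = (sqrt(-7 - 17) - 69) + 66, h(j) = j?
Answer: 1162105247/482229 + 17678*I*sqrt(6)/11 ≈ 2409.9 + 3936.6*I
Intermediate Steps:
O = -3 + 2*I*sqrt(6) (O = (sqrt(-24) - 69) + 66 = (2*I*sqrt(6) - 69) + 66 = (-69 + 2*I*sqrt(6)) + 66 = -3 + 2*I*sqrt(6) ≈ -3.0 + 4.899*I)
T(V, w) = -3 + 2*I*sqrt(6)
-26517/T(p, h(4/11)) - 33956/43839 = -26517/(-3 + 2*I*sqrt(6)) - 33956/43839 = -33956/43839 - 26517/(-3 + 2*I*sqrt(6))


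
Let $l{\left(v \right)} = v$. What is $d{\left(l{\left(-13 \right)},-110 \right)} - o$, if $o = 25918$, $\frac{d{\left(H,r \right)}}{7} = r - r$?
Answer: $-25918$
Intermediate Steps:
$d{\left(H,r \right)} = 0$ ($d{\left(H,r \right)} = 7 \left(r - r\right) = 7 \cdot 0 = 0$)
$d{\left(l{\left(-13 \right)},-110 \right)} - o = 0 - 25918 = -25918$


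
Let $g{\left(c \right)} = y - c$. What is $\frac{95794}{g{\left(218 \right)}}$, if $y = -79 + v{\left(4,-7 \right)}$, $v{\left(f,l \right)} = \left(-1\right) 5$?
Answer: $- \frac{47897}{151} \approx -317.2$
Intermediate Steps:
$v{\left(f,l \right)} = -5$
$y = -84$ ($y = -79 - 5 = -84$)
$g{\left(c \right)} = -84 - c$
$\frac{95794}{g{\left(218 \right)}} = \frac{95794}{-84 - 218} = \frac{95794}{-302} = 95794 \left(- \frac{1}{302}\right) = - \frac{47897}{151}$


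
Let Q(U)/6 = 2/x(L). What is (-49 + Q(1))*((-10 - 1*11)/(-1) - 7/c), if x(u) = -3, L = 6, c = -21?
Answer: -3392/3 ≈ -1130.7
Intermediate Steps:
Q(U) = -4 (Q(U) = 6*(2/(-3)) = 6*(2*(-1/3)) = 6*(-2/3) = -4)
(-49 + Q(1))*((-10 - 1*11)/(-1) - 7/c) = (-49 - 4)*((-10 - 1*11)/(-1) - 7/(-21)) = -53*((-10 - 11)*(-1) - 7*(-1/21)) = -53*(-21*(-1) + 1/3) = -53*(21 + 1/3) = -53*64/3 = -3392/3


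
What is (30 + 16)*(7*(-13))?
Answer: -4186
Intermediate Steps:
(30 + 16)*(7*(-13)) = 46*(-91) = -4186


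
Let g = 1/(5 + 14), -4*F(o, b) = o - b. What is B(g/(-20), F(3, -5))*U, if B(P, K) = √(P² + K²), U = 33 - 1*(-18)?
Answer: 51*√577601/380 ≈ 102.00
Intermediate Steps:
F(o, b) = -o/4 + b/4 (F(o, b) = -(o - b)/4 = -o/4 + b/4)
U = 51 (U = 33 + 18 = 51)
g = 1/19 ≈ 0.052632
B(P, K) = √(K² + P²)
B(g/(-20), F(3, -5))*U = √((-¼*3 + (¼)*(-5))² + ((1/19)/(-20))²)*51 = √((-¾ - 5/4)² + ((1/19)*(-1/20))²)*51 = √((-2)² + (-1/380)²)*51 = √(4 + 1/144400)*51 = √(577601/144400)*51 = (√577601/380)*51 = 51*√577601/380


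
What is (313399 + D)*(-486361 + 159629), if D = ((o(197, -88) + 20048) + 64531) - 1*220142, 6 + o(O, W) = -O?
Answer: -58038385356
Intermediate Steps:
o(O, W) = -6 - O
D = -135766 (D = (((-6 - 1*197) + 20048) + 64531) - 1*220142 = (((-6 - 197) + 20048) + 64531) - 220142 = ((-203 + 20048) + 64531) - 220142 = (19845 + 64531) - 220142 = 84376 - 220142 = -135766)
(313399 + D)*(-486361 + 159629) = (313399 - 135766)*(-486361 + 159629) = 177633*(-326732) = -58038385356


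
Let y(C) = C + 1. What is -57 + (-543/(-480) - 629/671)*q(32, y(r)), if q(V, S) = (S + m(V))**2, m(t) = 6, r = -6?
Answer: -6098709/107360 ≈ -56.806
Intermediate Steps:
y(C) = 1 + C
q(V, S) = (6 + S)**2 (q(V, S) = (S + 6)**2 = (6 + S)**2)
-57 + (-543/(-480) - 629/671)*q(32, y(r)) = -57 + (-543/(-480) - 629/671)*(6 + (1 - 6))**2 = -57 + (-543*(-1/480) - 629*1/671)*(6 - 5)**2 = -57 + (181/160 - 629/671)*1**2 = -57 + (20811/107360)*1 = -57 + 20811/107360 = -6098709/107360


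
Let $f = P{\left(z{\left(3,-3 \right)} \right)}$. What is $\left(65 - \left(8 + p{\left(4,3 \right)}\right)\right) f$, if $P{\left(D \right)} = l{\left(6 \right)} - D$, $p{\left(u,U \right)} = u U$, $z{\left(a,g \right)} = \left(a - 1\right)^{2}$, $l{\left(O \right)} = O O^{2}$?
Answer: $9540$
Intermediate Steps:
$l{\left(O \right)} = O^{3}$
$z{\left(a,g \right)} = \left(-1 + a\right)^{2}$
$p{\left(u,U \right)} = U u$
$P{\left(D \right)} = 216 - D$ ($P{\left(D \right)} = 6^{3} - D = 216 - D$)
$f = 212$ ($f = 216 - \left(-1 + 3\right)^{2} = 216 - 2^{2} = 216 - 4 = 212$)
$\left(65 - \left(8 + p{\left(4,3 \right)}\right)\right) f = \left(65 - \left(8 + 3 \cdot 4\right)\right) 212 = \left(65 - 20\right) 212 = 45 \cdot 212 = 9540$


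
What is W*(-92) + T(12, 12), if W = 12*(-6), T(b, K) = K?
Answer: 6636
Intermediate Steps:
W = -72
W*(-92) + T(12, 12) = -72*(-92) + 12 = 6624 + 12 = 6636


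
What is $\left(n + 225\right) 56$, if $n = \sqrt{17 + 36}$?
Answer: $12600 + 56 \sqrt{53} \approx 13008.0$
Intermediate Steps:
$n = \sqrt{53} \approx 7.2801$
$\left(n + 225\right) 56 = \left(\sqrt{53} + 225\right) 56 = \left(225 + \sqrt{53}\right) 56 = 12600 + 56 \sqrt{53}$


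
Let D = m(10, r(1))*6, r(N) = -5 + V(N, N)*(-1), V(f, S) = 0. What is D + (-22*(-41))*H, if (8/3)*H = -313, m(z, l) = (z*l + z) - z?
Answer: -424689/4 ≈ -1.0617e+5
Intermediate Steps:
r(N) = -5 (r(N) = -5 + 0*(-1) = -5 + 0 = -5)
m(z, l) = l*z (m(z, l) = (l*z + z) - z = (z + l*z) - z = l*z)
H = -939/8 (H = (3/8)*(-313) = -939/8 ≈ -117.38)
D = -300 (D = -5*10*6 = -50*6 = -300)
D + (-22*(-41))*H = -300 - 22*(-41)*(-939/8) = -300 + 902*(-939/8) = -300 - 423489/4 = -424689/4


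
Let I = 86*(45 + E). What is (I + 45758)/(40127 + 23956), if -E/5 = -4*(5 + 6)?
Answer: 68548/64083 ≈ 1.0697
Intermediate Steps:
E = 220 (E = -(-20)*(5 + 6) = -(-20)*11 = -5*(-44) = 220)
I = 22790 (I = 86*(45 + 220) = 86*265 = 22790)
(I + 45758)/(40127 + 23956) = (22790 + 45758)/(40127 + 23956) = 68548/64083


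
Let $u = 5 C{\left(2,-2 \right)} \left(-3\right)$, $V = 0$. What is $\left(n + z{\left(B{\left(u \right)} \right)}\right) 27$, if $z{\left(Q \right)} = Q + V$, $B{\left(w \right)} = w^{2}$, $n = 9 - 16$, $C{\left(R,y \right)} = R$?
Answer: $24111$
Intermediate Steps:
$n = -7$ ($n = 9 - 16 = -7$)
$u = -30$ ($u = 5 \cdot 2 \left(-3\right) = 10 \left(-3\right) = -30$)
$z{\left(Q \right)} = Q$ ($z{\left(Q \right)} = Q + 0 = Q$)
$\left(n + z{\left(B{\left(u \right)} \right)}\right) 27 = \left(-7 + \left(-30\right)^{2}\right) 27 = \left(-7 + 900\right) 27 = 893 \cdot 27 = 24111$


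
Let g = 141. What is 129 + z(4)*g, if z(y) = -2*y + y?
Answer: -435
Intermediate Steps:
z(y) = -y
129 + z(4)*g = 129 - 1*4*141 = 129 - 4*141 = 129 - 564 = -435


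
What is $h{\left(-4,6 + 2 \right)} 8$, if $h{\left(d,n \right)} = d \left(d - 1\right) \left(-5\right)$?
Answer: $-800$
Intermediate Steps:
$h{\left(d,n \right)} = - 5 d \left(-1 + d\right)$ ($h{\left(d,n \right)} = d \left(-1 + d\right) \left(-5\right) = - 5 d \left(-1 + d\right)$)
$h{\left(-4,6 + 2 \right)} 8 = 5 \left(-4\right) \left(1 - -4\right) 8 = 5 \left(-4\right) \left(1 + 4\right) 8 = 5 \left(-4\right) 5 \cdot 8 = \left(-100\right) 8 = -800$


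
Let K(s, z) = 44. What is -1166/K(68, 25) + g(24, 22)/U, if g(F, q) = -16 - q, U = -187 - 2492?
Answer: -7469/282 ≈ -26.486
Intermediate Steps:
U = -2679
-1166/K(68, 25) + g(24, 22)/U = -1166/44 + (-16 - 1*22)/(-2679) = -1166*1/44 + (-16 - 22)*(-1/2679) = -53/2 - 38*(-1/2679) = -53/2 + 2/141 = -7469/282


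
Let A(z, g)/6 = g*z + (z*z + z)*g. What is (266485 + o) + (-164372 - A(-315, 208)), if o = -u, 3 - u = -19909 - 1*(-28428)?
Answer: -122935931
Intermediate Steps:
u = -8516 (u = 3 - (-19909 - 1*(-28428)) = 3 - (-19909 + 28428) = 3 - 1*8519 = 3 - 8519 = -8516)
A(z, g) = 6*g*z + 6*g*(z + z**2) (A(z, g) = 6*(g*z + (z*z + z)*g) = 6*(g*z + (z**2 + z)*g) = 6*(g*z + (z + z**2)*g) = 6*(g*z + g*(z + z**2)) = 6*g*z + 6*g*(z + z**2))
o = 8516 (o = -1*(-8516) = 8516)
(266485 + o) + (-164372 - A(-315, 208)) = (266485 + 8516) + (-164372 - 6*208*(-315)*(2 - 315)) = 275001 + (-164372 - 6*208*(-315)*(-313)) = 275001 + (-164372 - 1*123046560) = 275001 + (-164372 - 123046560) = 275001 - 123210932 = -122935931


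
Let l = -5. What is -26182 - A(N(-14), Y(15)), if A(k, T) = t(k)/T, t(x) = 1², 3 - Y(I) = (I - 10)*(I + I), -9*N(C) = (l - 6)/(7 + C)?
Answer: -3848753/147 ≈ -26182.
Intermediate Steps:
N(C) = 11/(9*(7 + C)) (N(C) = -(-5 - 6)/(9*(7 + C)) = -(-11)/(9*(7 + C)) = 11/(9*(7 + C)))
Y(I) = 3 - 2*I*(-10 + I) (Y(I) = 3 - (I - 10)*(I + I) = 3 - (-10 + I)*2*I = 3 - 2*I*(-10 + I))
t(x) = 1
A(k, T) = 1/T
-26182 - A(N(-14), Y(15)) = -26182 - 1/(3 - 2*15² + 20*15) = -26182 - 1/(3 - 2*225 + 300) = -26182 - 1/(3 - 450 + 300) = -26182 - 1/(-147) = -26182 - 1*(-1/147) = -26182 + 1/147 = -3848753/147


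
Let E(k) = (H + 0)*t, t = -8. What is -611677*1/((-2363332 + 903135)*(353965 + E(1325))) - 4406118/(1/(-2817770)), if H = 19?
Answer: 6414265060850833308086137/516636681161 ≈ 1.2415e+13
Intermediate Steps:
E(k) = -152 (E(k) = (19 + 0)*(-8) = 19*(-8) = -152)
-611677*1/((-2363332 + 903135)*(353965 + E(1325))) - 4406118/(1/(-2817770)) = -611677*1/((-2363332 + 903135)*(353965 - 152)) - 4406118/(1/(-2817770)) = -611677/(353813*(-1460197)) - 4406118/(-1/2817770) = -611677/(-516636681161) - 4406118*(-2817770) = -611677*(-1/516636681161) + 12415427116860 = 611677/516636681161 + 12415427116860 = 6414265060850833308086137/516636681161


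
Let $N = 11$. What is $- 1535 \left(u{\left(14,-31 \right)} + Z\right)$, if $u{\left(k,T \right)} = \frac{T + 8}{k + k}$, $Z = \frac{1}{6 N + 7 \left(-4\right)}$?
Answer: $\frac{649305}{532} \approx 1220.5$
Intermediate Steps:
$Z = \frac{1}{38}$ ($Z = \frac{1}{6 \cdot 11 + 7 \left(-4\right)} = \frac{1}{66 - 28} = \frac{1}{38} \approx 0.026316$)
$u{\left(k,T \right)} = \frac{8 + T}{2 k}$
$- 1535 \left(u{\left(14,-31 \right)} + Z\right) = - 1535 \left(\frac{8 - 31}{2 \cdot 14} + \frac{1}{38}\right) = - 1535 \left(\frac{1}{2} \cdot \frac{1}{14} \left(-23\right) + \frac{1}{38}\right) = - 1535 \left(- \frac{23}{28} + \frac{1}{38}\right) = \left(-1535\right) \left(- \frac{423}{532}\right) = \frac{649305}{532}$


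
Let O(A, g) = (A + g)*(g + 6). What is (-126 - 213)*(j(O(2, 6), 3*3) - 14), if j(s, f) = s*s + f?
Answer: -3122529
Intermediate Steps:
O(A, g) = (6 + g)*(A + g) (O(A, g) = (A + g)*(6 + g) = (6 + g)*(A + g))
j(s, f) = f + s² (j(s, f) = s² + f = f + s²)
(-126 - 213)*(j(O(2, 6), 3*3) - 14) = (-126 - 213)*((3*3 + (6² + 6*2 + 6*6 + 2*6)²) - 14) = -339*((9 + (36 + 12 + 36 + 12)²) - 14) = -339*((9 + 96²) - 14) = -339*((9 + 9216) - 14) = -339*(9225 - 14) = -339*9211 = -3122529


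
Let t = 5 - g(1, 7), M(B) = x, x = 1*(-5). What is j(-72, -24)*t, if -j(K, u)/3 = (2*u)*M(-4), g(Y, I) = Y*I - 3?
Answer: -720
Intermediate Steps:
x = -5
M(B) = -5
g(Y, I) = -3 + I*Y (g(Y, I) = I*Y - 3 = -3 + I*Y)
j(K, u) = 30*u (j(K, u) = -3*2*u*(-5) = -(-30)*u = 30*u)
t = 1 (t = 5 - (-3 + 7*1) = 5 - (-3 + 7) = 5 - 1*4 = 5 - 4 = 1)
j(-72, -24)*t = (30*(-24))*1 = -720*1 = -720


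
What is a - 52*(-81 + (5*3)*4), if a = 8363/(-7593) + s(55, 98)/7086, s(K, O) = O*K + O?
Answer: 3263131999/2989111 ≈ 1091.7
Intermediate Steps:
s(K, O) = O + K*O (s(K, O) = K*O + O = O + K*O)
a = -977213/2989111 (a = 8363/(-7593) + (98*(1 + 55))/7086 = 8363*(-1/7593) + (98*56)*(1/7086) = -8363/7593 + 5488*(1/7086) = -8363/7593 + 2744/3543 = -977213/2989111 ≈ -0.32692)
a - 52*(-81 + (5*3)*4) = -977213/2989111 - 52*(-81 + (5*3)*4) = -977213/2989111 - 52*(-81 + 15*4) = -977213/2989111 - 52*(-81 + 60) = -977213/2989111 - 52*(-21) = -977213/2989111 + 1092 = 3263131999/2989111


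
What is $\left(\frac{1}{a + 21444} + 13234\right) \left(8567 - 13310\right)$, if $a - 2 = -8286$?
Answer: $- \frac{826038228663}{13160} \approx -6.2769 \cdot 10^{7}$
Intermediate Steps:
$a = -8284$ ($a = 2 - 8286 = -8284$)
$\left(\frac{1}{a + 21444} + 13234\right) \left(8567 - 13310\right) = \left(\frac{1}{-8284 + 21444} + 13234\right) \left(8567 - 13310\right) = \left(\frac{1}{13160} + 13234\right) \left(-4743\right) = \frac{174159441}{13160} \left(-4743\right) = - \frac{826038228663}{13160}$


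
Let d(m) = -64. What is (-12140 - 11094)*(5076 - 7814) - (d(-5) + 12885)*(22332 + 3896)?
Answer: -272654496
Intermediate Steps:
(-12140 - 11094)*(5076 - 7814) - (d(-5) + 12885)*(22332 + 3896) = (-12140 - 11094)*(5076 - 7814) - (-64 + 12885)*(22332 + 3896) = -23234*(-2738) - 12821*26228 = 63614692 - 1*336269188 = 63614692 - 336269188 = -272654496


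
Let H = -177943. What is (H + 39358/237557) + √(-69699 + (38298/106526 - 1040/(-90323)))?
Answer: -42271565893/237557 + 4*I*√2057577151035963629819/687267707 ≈ -1.7794e+5 + 264.0*I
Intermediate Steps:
(H + 39358/237557) + √(-69699 + (38298/106526 - 1040/(-90323))) = (-177943 + 39358/237557) + √(-69699 + (38298/106526 - 1040/(-90323))) = (-177943 + 39358*(1/237557)) + √(-69699 + (38298*(1/106526) - 1040*(-1/90323))) = (-177943 + 39358/237557) + √(-69699 + (19149/53263 + 1040/90323)) = -42271565893/237557 + √(-69699 + 1784988647/4810873949) = -42271565893/237557 + √(-335311318382704/4810873949) = -42271565893/237557 + 4*I*√2057577151035963629819/687267707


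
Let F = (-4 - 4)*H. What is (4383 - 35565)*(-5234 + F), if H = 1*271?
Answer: 230809164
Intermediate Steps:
H = 271
F = -2168 (F = (-4 - 4)*271 = -8*271 = -2168)
(4383 - 35565)*(-5234 + F) = (4383 - 35565)*(-5234 - 2168) = -31182*(-7402) = 230809164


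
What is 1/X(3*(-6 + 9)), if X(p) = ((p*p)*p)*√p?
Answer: 1/2187 ≈ 0.00045725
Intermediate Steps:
X(p) = p^(7/2) (X(p) = (p²*p)*√p = p³*√p = p^(7/2))
1/X(3*(-6 + 9)) = 1/((3*(-6 + 9))^(7/2)) = 1/((3*3)^(7/2)) = 1/(9^(7/2)) = 1/2187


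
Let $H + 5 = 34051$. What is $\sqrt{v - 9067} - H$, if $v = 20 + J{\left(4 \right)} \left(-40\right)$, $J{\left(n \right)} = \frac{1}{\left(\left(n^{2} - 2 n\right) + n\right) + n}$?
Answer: $-34046 + \frac{3 i \sqrt{4022}}{2} \approx -34046.0 + 95.129 i$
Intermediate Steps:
$H = 34046$ ($H = -5 + 34051 = 34046$)
$J{\left(n \right)} = \frac{1}{n^{2}}$ ($J{\left(n \right)} = \frac{1}{\left(n^{2} - n\right) + n} = \frac{1}{n^{2}}$)
$v = \frac{35}{2}$ ($v = 20 + \frac{1}{16} \left(-40\right) = 20 - \frac{5}{2} = \frac{35}{2} \approx 17.5$)
$\sqrt{v - 9067} - H = \sqrt{\frac{35}{2} - 9067} - 34046 = \sqrt{- \frac{18099}{2}} - 34046 = \frac{3 i \sqrt{4022}}{2} - 34046 = -34046 + \frac{3 i \sqrt{4022}}{2}$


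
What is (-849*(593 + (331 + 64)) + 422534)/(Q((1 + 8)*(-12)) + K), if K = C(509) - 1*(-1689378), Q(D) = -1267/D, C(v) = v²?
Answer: -44958024/210434839 ≈ -0.21364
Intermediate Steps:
K = 1948459 (K = 509² - 1*(-1689378) = 259081 + 1689378 = 1948459)
(-849*(593 + (331 + 64)) + 422534)/(Q((1 + 8)*(-12)) + K) = (-849*(593 + (331 + 64)) + 422534)/(-1267*(-1/(12*(1 + 8))) + 1948459) = (-849*(593 + 395) + 422534)/(-1267/(9*(-12)) + 1948459) = (-849*988 + 422534)/(-1267/(-108) + 1948459) = (-838812 + 422534)/(-1267*(-1/108) + 1948459) = -416278/(1267/108 + 1948459) = -416278/210434839/108 = -416278*108/210434839 = -44958024/210434839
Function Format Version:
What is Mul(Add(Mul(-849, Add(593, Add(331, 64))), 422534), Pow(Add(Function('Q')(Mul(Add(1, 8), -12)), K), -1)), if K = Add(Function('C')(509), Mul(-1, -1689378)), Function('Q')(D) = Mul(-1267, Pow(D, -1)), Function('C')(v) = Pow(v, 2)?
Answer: Rational(-44958024, 210434839) ≈ -0.21364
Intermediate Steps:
K = 1948459 (K = Add(Pow(509, 2), Mul(-1, -1689378)) = Add(259081, 1689378) = 1948459)
Mul(Add(Mul(-849, Add(593, Add(331, 64))), 422534), Pow(Add(Function('Q')(Mul(Add(1, 8), -12)), K), -1)) = Mul(Add(Mul(-849, Add(593, Add(331, 64))), 422534), Pow(Add(Mul(-1267, Pow(Mul(Add(1, 8), -12), -1)), 1948459), -1)) = Mul(Add(Mul(-849, Add(593, 395)), 422534), Pow(Add(Mul(-1267, Pow(Mul(9, -12), -1)), 1948459), -1)) = Mul(Add(Mul(-849, 988), 422534), Pow(Add(Mul(-1267, Pow(-108, -1)), 1948459), -1)) = Mul(Add(-838812, 422534), Pow(Add(Mul(-1267, Rational(-1, 108)), 1948459), -1)) = Mul(-416278, Pow(Add(Rational(1267, 108), 1948459), -1)) = Mul(-416278, Pow(Rational(210434839, 108), -1)) = Mul(-416278, Rational(108, 210434839)) = Rational(-44958024, 210434839)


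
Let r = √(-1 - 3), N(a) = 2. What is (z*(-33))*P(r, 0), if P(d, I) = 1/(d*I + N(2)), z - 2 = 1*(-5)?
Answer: 99/2 ≈ 49.500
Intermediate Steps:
r = 2*I (r = √(-4) = 2*I ≈ 2.0*I)
z = -3 (z = 2 + 1*(-5) = 2 - 5 = -3)
P(d, I) = 1/(2 + I*d) (P(d, I) = 1/(d*I + 2) = 1/(I*d + 2) = 1/(2 + I*d))
(z*(-33))*P(r, 0) = (-3*(-33))/(2 + 0*(2*I)) = 99/(2 + 0) = 99/2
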